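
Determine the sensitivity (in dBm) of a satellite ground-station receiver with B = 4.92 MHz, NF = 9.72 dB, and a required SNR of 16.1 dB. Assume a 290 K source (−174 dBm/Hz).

−81.3 dBm

Sensitivity = −174 + 10 log₁₀(B) + NF + SNR_min
= −174 + 66.92 + 9.72 + 16.1
= −81.26 dBm → −81.3 dBm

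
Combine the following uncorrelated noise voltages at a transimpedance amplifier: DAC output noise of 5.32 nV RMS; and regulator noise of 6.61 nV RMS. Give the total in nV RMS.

Uncorrelated sources add in power (mean-square): V_tot = √(ΣV_i²)
V_tot = √[(5.32×10⁻⁹)² + (6.61×10⁻⁹)²] = 8.48×10⁻⁹ V = 8.48 nV

8.48 nV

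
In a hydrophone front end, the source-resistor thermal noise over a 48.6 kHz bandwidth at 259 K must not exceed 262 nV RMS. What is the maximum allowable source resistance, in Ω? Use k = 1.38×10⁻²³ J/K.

Johnson–Nyquist: V_n = √(4kTRB) ⇒ R = V_n² / (4kTB)
4kTB = 4 × 1.38×10⁻²³ × 259 × 4.86×10⁴ = 6.95×10⁻¹⁶
R = (2.62×10⁻⁷)² / 6.95×10⁻¹⁶ = 9.88×10¹ Ω = 98.8 Ω

98.8 Ω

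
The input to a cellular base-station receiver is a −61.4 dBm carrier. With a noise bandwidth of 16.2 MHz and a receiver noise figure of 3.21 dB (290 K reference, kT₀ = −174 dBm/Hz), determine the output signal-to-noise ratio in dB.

37.3 dB

Noise floor: N = −174 + 10 log₁₀(B) + NF
10 log₁₀(1.62×10⁷) = 72.1 dB
N = −174 + 72.1 + 3.21 = −98.69 dBm
SNR = P_sig − N = −61.4 − (−98.69) = 37.29 dB → 37.3 dB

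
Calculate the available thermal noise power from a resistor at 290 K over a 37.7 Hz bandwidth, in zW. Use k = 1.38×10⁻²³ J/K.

151 zW

P_n = kTB = 1.38×10⁻²³ × 290 × 3.77×10¹ = 1.51×10⁻¹⁹ W = 151 zW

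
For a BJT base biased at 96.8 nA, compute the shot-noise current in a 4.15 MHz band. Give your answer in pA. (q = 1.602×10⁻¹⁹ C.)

359 pA

I_n = √(2qI·B)
2qI·B = 2 × 1.602×10⁻¹⁹ × 9.68×10⁻⁸ × 4.15×10⁶ = 1.29×10⁻¹⁹ A²
I_n = √(1.29×10⁻¹⁹) = 3.59×10⁻¹⁰ A = 359 pA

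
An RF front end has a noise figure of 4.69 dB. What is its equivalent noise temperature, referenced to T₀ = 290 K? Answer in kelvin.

F = 10^(4.69/10) = 2.94442
T_e = (F − 1)·T₀ = (2.94442 − 1) × 290 = 564 K

564 K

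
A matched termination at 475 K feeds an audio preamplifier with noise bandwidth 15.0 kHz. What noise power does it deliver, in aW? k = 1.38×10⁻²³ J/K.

98.3 aW

P_n = kTB = 1.38×10⁻²³ × 475 × 1.50×10⁴ = 9.83×10⁻¹⁷ W = 98.3 aW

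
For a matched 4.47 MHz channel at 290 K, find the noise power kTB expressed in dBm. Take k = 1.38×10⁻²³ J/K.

P_n = kTB = 1.38×10⁻²³ × 290 × 4.47×10⁶ = 1.79×10⁻¹⁴ W
In dBm: 10 log₁₀(1.79×10⁻¹⁴ / 10⁻³) = −107.5 dBm

−107.5 dBm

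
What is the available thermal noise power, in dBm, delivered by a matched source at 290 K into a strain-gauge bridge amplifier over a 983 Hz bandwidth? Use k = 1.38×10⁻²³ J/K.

−144.1 dBm

P_n = kTB = 1.38×10⁻²³ × 290 × 9.83×10² = 3.93×10⁻¹⁸ W
In dBm: 10 log₁₀(3.93×10⁻¹⁸ / 10⁻³) = −144.1 dBm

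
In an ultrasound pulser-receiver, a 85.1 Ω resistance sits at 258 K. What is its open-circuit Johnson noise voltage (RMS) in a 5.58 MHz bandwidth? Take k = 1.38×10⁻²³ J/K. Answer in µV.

V_n = √(4kTRB)
4kTRB = 4 × 1.38×10⁻²³ × 258 × 8.51×10¹ × 5.58×10⁶ = 6.76×10⁻¹² V²
V_n = √(6.76×10⁻¹²) = 2.60×10⁻⁶ V = 2.60 µV

2.60 µV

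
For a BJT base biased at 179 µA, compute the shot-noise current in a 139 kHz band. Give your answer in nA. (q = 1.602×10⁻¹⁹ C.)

2.82 nA

I_n = √(2qI·B)
2qI·B = 2 × 1.602×10⁻¹⁹ × 1.79×10⁻⁴ × 1.39×10⁵ = 7.97×10⁻¹⁸ A²
I_n = √(7.97×10⁻¹⁸) = 2.82×10⁻⁹ A = 2.82 nA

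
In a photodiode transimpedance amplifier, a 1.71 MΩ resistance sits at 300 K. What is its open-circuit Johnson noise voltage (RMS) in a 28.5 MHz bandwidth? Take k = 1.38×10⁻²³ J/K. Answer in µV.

898 µV

V_n = √(4kTRB)
4kTRB = 4 × 1.38×10⁻²³ × 300 × 1.71×10⁶ × 2.85×10⁷ = 8.07×10⁻⁷ V²
V_n = √(8.07×10⁻⁷) = 8.98×10⁻⁴ V = 898 µV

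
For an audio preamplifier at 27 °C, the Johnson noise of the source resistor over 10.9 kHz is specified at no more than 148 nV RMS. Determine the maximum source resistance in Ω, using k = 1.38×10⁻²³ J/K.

T = 27 °C + 273.15 = 300.15 K
Johnson–Nyquist: V_n = √(4kTRB) ⇒ R = V_n² / (4kTB)
4kTB = 4 × 1.38×10⁻²³ × 300.15 × 1.09×10⁴ = 1.81×10⁻¹⁶
R = (1.48×10⁻⁷)² / 1.81×10⁻¹⁶ = 1.21×10² Ω = 121 Ω

121 Ω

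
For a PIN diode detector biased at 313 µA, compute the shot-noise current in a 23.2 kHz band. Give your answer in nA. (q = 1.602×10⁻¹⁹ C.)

1.53 nA

I_n = √(2qI·B)
2qI·B = 2 × 1.602×10⁻¹⁹ × 3.13×10⁻⁴ × 2.32×10⁴ = 2.33×10⁻¹⁸ A²
I_n = √(2.33×10⁻¹⁸) = 1.53×10⁻⁹ A = 1.53 nA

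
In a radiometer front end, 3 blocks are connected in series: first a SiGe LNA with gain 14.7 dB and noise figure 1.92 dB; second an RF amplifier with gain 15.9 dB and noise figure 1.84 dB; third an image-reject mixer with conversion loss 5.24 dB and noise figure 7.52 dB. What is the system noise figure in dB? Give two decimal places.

1.98 dB

Convert to linear (a loss of L dB is a gain of −L dB): F_i = 10^(NF_i/10), G_i = 10^(G_i,dB/10)
  Stage 1: F_1 = 10^(1.92/10) = 1.556, G_1 = 10^(14.7/10) = 29.51
  Stage 2: F_2 = 10^(1.84/10) = 1.528, G_2 = 10^(15.9/10) = 38.90
  Stage 3: F_3 = 10^(7.52/10) = 5.649, G_3 = 10^(−5.24/10) = 0.2992
Friis cascade:
  F = 1.556 + (1.528 − 1)/29.51 + (5.649 − 1)/1148 = 1.578
NF = 10 log₁₀(1.578) = 1.98 dB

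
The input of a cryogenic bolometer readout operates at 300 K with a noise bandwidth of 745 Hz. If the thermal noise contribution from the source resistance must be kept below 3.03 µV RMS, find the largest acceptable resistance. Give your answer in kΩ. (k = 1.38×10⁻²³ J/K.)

Johnson–Nyquist: V_n = √(4kTRB) ⇒ R = V_n² / (4kTB)
4kTB = 4 × 1.38×10⁻²³ × 300 × 7.45×10² = 1.23×10⁻¹⁷
R = (3.03×10⁻⁶)² / 1.23×10⁻¹⁷ = 7.44×10⁵ Ω = 744 kΩ

744 kΩ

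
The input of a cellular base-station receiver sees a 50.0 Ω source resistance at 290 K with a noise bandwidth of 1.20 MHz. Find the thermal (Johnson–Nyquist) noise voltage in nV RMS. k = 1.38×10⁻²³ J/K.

V_n = √(4kTRB)
4kTRB = 4 × 1.38×10⁻²³ × 290 × 5.00×10¹ × 1.20×10⁶ = 9.60×10⁻¹³ V²
V_n = √(9.60×10⁻¹³) = 9.80×10⁻⁷ V = 980 nV

980 nV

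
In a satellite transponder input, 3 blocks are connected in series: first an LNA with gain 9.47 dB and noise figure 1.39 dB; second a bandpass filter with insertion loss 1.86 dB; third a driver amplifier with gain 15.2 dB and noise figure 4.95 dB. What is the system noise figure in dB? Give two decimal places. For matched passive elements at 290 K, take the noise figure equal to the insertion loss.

Convert to linear (a loss of L dB is a gain of −L dB): F_i = 10^(NF_i/10), G_i = 10^(G_i,dB/10)
  Stage 1: F_1 = 10^(1.39/10) = 1.377, G_1 = 10^(9.47/10) = 8.851
  Stage 2: F_2 = 10^(1.86/10) = 1.535, G_2 = 10^(−1.86/10) = 0.6516
  Stage 3: F_3 = 10^(4.95/10) = 3.126, G_3 = 10^(15.2/10) = 33.11
Friis cascade:
  F = 1.377 + (1.535 − 1)/8.851 + (3.126 − 1)/5.768 = 1.806
NF = 10 log₁₀(1.806) = 2.57 dB

2.57 dB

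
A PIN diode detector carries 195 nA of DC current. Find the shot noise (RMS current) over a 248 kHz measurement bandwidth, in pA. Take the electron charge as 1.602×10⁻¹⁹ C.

I_n = √(2qI·B)
2qI·B = 2 × 1.602×10⁻¹⁹ × 1.95×10⁻⁷ × 2.48×10⁵ = 1.55×10⁻²⁰ A²
I_n = √(1.55×10⁻²⁰) = 1.24×10⁻¹⁰ A = 124 pA

124 pA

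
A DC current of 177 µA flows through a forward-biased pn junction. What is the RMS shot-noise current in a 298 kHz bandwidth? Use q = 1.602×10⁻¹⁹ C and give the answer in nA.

4.11 nA

I_n = √(2qI·B)
2qI·B = 2 × 1.602×10⁻¹⁹ × 1.77×10⁻⁴ × 2.98×10⁵ = 1.69×10⁻¹⁷ A²
I_n = √(1.69×10⁻¹⁷) = 4.11×10⁻⁹ A = 4.11 nA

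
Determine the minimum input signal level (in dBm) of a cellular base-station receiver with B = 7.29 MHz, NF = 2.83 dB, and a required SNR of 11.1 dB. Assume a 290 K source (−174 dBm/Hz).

−91.4 dBm

Sensitivity = −174 + 10 log₁₀(B) + NF + SNR_min
= −174 + 68.63 + 2.83 + 11.1
= −91.44 dBm → −91.4 dBm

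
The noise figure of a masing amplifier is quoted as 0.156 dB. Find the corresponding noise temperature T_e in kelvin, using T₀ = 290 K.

F = 10^(0.156/10) = 1.03657
T_e = (F − 1)·T₀ = (1.03657 − 1) × 290 = 10.6 K

10.6 K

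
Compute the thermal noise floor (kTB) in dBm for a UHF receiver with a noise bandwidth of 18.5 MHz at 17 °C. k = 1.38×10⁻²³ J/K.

−101.3 dBm

T = 17 °C + 273.15 = 290.15 K
P_n = kTB = 1.38×10⁻²³ × 290.15 × 1.85×10⁷ = 7.41×10⁻¹⁴ W
In dBm: 10 log₁₀(7.41×10⁻¹⁴ / 10⁻³) = −101.3 dBm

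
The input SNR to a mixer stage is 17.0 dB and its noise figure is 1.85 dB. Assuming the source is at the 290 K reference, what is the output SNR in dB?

By definition F = SNR_in/SNR_out, so in dB: SNR_out = SNR_in − NF
SNR_out = 17.0 − 1.85 = 15.15 dB

15.15 dB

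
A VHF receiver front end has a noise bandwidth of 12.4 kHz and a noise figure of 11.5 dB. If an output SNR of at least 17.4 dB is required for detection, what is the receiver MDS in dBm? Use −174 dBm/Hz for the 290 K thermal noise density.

Sensitivity = −174 + 10 log₁₀(B) + NF + SNR_min
= −174 + 40.93 + 11.5 + 17.4
= −104.17 dBm → −104.2 dBm

−104.2 dBm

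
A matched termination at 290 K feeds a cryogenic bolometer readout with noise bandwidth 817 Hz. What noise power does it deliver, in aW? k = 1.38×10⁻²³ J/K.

3.27 aW

P_n = kTB = 1.38×10⁻²³ × 290 × 8.17×10² = 3.27×10⁻¹⁸ W = 3.27 aW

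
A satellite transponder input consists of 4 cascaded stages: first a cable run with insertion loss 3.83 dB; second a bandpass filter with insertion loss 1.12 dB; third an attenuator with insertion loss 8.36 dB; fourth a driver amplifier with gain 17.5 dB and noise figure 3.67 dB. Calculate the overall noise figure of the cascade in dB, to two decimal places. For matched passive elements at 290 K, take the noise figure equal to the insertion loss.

16.98 dB

Convert to linear (a loss of L dB is a gain of −L dB): F_i = 10^(NF_i/10), G_i = 10^(G_i,dB/10)
  Stage 1: F_1 = 10^(3.83/10) = 2.415, G_1 = 10^(−3.83/10) = 0.4140
  Stage 2: F_2 = 10^(1.12/10) = 1.294, G_2 = 10^(−1.12/10) = 0.7727
  Stage 3: F_3 = 10^(8.36/10) = 6.855, G_3 = 10^(−8.36/10) = 0.1459
  Stage 4: F_4 = 10^(3.67/10) = 2.328, G_4 = 10^(17.5/10) = 56.23
Friis cascade:
  F = 2.415 + (1.294 − 1)/0.4140 + (6.855 − 1)/0.3199 + (2.328 − 1)/0.04667 = 49.89
NF = 10 log₁₀(49.89) = 16.98 dB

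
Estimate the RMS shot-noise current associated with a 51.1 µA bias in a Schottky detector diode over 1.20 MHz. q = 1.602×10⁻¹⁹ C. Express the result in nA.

4.43 nA

I_n = √(2qI·B)
2qI·B = 2 × 1.602×10⁻¹⁹ × 5.11×10⁻⁵ × 1.20×10⁶ = 1.96×10⁻¹⁷ A²
I_n = √(1.96×10⁻¹⁷) = 4.43×10⁻⁹ A = 4.43 nA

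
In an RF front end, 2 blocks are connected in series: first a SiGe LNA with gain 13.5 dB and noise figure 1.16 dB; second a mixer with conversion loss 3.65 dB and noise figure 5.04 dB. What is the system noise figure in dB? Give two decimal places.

Convert to linear (a loss of L dB is a gain of −L dB): F_i = 10^(NF_i/10), G_i = 10^(G_i,dB/10)
  Stage 1: F_1 = 10^(1.16/10) = 1.306, G_1 = 10^(13.5/10) = 22.39
  Stage 2: F_2 = 10^(5.04/10) = 3.192, G_2 = 10^(−3.65/10) = 0.4315
Friis cascade:
  F = 1.306 + (3.192 − 1)/22.39 = 1.404
NF = 10 log₁₀(1.404) = 1.47 dB

1.47 dB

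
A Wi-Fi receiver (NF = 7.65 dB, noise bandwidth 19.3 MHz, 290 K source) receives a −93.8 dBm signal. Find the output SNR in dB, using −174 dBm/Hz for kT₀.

−0.3 dB

Noise floor: N = −174 + 10 log₁₀(B) + NF
10 log₁₀(1.93×10⁷) = 72.86 dB
N = −174 + 72.86 + 7.65 = −93.49 dBm
SNR = P_sig − N = −93.8 − (−93.49) = −0.31 dB → −0.3 dB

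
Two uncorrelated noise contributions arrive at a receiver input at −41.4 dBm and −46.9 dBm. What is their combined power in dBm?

−40.3 dBm

Convert to linear, add, convert back:
P₁ = 7.24×10⁻⁸ W, P₂ = 2.04×10⁻⁸ W
P_tot = 9.29×10⁻⁸ W → 10 log₁₀(P_tot / 10⁻³) = −40.3 dBm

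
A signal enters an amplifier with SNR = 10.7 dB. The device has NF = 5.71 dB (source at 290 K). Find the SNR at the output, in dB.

By definition F = SNR_in/SNR_out, so in dB: SNR_out = SNR_in − NF
SNR_out = 10.7 − 5.71 = 4.99 dB

4.99 dB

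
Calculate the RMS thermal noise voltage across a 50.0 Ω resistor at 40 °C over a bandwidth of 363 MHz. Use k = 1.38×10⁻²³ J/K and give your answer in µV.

17.7 µV

T = 40 °C + 273.15 = 313.15 K
V_n = √(4kTRB)
4kTRB = 4 × 1.38×10⁻²³ × 313.15 × 5.00×10¹ × 3.63×10⁸ = 3.14×10⁻¹⁰ V²
V_n = √(3.14×10⁻¹⁰) = 1.77×10⁻⁵ V = 17.7 µV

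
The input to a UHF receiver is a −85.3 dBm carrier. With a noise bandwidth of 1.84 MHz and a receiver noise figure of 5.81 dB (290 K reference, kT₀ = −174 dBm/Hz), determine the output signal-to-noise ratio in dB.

Noise floor: N = −174 + 10 log₁₀(B) + NF
10 log₁₀(1.84×10⁶) = 62.65 dB
N = −174 + 62.65 + 5.81 = −105.54 dBm
SNR = P_sig − N = −85.3 − (−105.54) = 20.24 dB → 20.2 dB

20.2 dB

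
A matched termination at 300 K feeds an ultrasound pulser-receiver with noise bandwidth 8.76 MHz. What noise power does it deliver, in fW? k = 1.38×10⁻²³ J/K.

36.3 fW

P_n = kTB = 1.38×10⁻²³ × 300 × 8.76×10⁶ = 3.63×10⁻¹⁴ W = 36.3 fW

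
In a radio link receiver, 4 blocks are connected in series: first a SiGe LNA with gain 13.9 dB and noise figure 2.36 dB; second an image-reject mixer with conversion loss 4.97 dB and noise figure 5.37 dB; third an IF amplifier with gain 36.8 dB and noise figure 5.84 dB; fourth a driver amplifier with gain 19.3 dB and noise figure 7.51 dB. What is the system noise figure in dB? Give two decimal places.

3.39 dB

Convert to linear (a loss of L dB is a gain of −L dB): F_i = 10^(NF_i/10), G_i = 10^(G_i,dB/10)
  Stage 1: F_1 = 10^(2.36/10) = 1.722, G_1 = 10^(13.9/10) = 24.55
  Stage 2: F_2 = 10^(5.37/10) = 3.443, G_2 = 10^(−4.97/10) = 0.3184
  Stage 3: F_3 = 10^(5.84/10) = 3.837, G_3 = 10^(36.8/10) = 4786
  Stage 4: F_4 = 10^(7.51/10) = 5.636, G_4 = 10^(19.3/10) = 85.11
Friis cascade:
  F = 1.722 + (3.443 − 1)/24.55 + (3.837 − 1)/7.816 + (5.636 − 1)/3.741×10⁴ = 2.185
NF = 10 log₁₀(2.185) = 3.39 dB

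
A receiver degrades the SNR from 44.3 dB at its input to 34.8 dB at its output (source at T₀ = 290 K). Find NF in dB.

NF (dB) = SNR_in(dB) − SNR_out(dB) when the source is at T₀
NF = 44.3 − 34.8 = 9.5 dB

9.5 dB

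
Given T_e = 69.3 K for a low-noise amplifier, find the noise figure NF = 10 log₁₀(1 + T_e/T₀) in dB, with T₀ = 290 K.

F = 1 + T_e/T₀ = 1 + 69.3/290 = 1.23897
NF = 10 log₁₀(1.23897) = 0.931 dB

0.931 dB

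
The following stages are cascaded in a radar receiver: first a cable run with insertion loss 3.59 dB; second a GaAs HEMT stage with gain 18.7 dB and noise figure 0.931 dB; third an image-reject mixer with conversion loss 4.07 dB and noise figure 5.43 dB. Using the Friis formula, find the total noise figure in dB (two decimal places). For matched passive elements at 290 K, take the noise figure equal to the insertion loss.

Convert to linear (a loss of L dB is a gain of −L dB): F_i = 10^(NF_i/10), G_i = 10^(G_i,dB/10)
  Stage 1: F_1 = 10^(3.59/10) = 2.286, G_1 = 10^(−3.59/10) = 0.4375
  Stage 2: F_2 = 10^(0.931/10) = 1.239, G_2 = 10^(18.7/10) = 74.13
  Stage 3: F_3 = 10^(5.43/10) = 3.491, G_3 = 10^(−4.07/10) = 0.3917
Friis cascade:
  F = 2.286 + (1.239 − 1)/0.4375 + (3.491 − 1)/32.43 = 2.909
NF = 10 log₁₀(2.909) = 4.64 dB

4.64 dB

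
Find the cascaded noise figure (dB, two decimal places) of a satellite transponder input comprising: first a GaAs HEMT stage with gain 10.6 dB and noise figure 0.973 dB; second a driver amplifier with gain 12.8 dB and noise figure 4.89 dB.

Convert to linear (a loss of L dB is a gain of −L dB): F_i = 10^(NF_i/10), G_i = 10^(G_i,dB/10)
  Stage 1: F_1 = 10^(0.973/10) = 1.251, G_1 = 10^(10.6/10) = 11.48
  Stage 2: F_2 = 10^(4.89/10) = 3.083, G_2 = 10^(12.8/10) = 19.05
Friis cascade:
  F = 1.251 + (3.083 − 1)/11.48 = 1.433
NF = 10 log₁₀(1.433) = 1.56 dB

1.56 dB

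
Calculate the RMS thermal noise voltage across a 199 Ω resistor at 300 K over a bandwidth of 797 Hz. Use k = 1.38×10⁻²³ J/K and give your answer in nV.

V_n = √(4kTRB)
4kTRB = 4 × 1.38×10⁻²³ × 300 × 1.99×10² × 7.97×10² = 2.63×10⁻¹⁵ V²
V_n = √(2.63×10⁻¹⁵) = 5.12×10⁻⁸ V = 51.2 nV

51.2 nV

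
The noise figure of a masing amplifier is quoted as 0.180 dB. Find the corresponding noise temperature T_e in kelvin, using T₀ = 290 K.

F = 10^(0.180/10) = 1.04232
T_e = (F − 1)·T₀ = (1.04232 − 1) × 290 = 12.3 K

12.3 K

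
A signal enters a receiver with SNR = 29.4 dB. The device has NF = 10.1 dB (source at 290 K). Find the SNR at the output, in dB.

19.3 dB

By definition F = SNR_in/SNR_out, so in dB: SNR_out = SNR_in − NF
SNR_out = 29.4 − 10.1 = 19.3 dB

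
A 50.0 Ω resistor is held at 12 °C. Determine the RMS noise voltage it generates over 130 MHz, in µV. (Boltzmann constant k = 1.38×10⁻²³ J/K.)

10.1 µV

T = 12 °C + 273.15 = 285.15 K
V_n = √(4kTRB)
4kTRB = 4 × 1.38×10⁻²³ × 285.15 × 5.00×10¹ × 1.30×10⁸ = 1.02×10⁻¹⁰ V²
V_n = √(1.02×10⁻¹⁰) = 1.01×10⁻⁵ V = 10.1 µV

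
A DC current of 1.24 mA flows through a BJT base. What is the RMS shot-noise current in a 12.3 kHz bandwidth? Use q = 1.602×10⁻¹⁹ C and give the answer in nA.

2.21 nA

I_n = √(2qI·B)
2qI·B = 2 × 1.602×10⁻¹⁹ × 1.24×10⁻³ × 1.23×10⁴ = 4.89×10⁻¹⁸ A²
I_n = √(4.89×10⁻¹⁸) = 2.21×10⁻⁹ A = 2.21 nA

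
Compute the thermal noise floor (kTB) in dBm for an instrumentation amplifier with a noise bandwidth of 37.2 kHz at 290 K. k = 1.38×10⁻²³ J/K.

P_n = kTB = 1.38×10⁻²³ × 290 × 3.72×10⁴ = 1.49×10⁻¹⁶ W
In dBm: 10 log₁₀(1.49×10⁻¹⁶ / 10⁻³) = −128.3 dBm

−128.3 dBm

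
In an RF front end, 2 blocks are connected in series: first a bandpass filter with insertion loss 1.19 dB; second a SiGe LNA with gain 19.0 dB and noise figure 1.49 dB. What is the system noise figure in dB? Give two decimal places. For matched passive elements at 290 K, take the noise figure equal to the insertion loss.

Convert to linear (a loss of L dB is a gain of −L dB): F_i = 10^(NF_i/10), G_i = 10^(G_i,dB/10)
  Stage 1: F_1 = 10^(1.19/10) = 1.315, G_1 = 10^(−1.19/10) = 0.7603
  Stage 2: F_2 = 10^(1.49/10) = 1.409, G_2 = 10^(19.0/10) = 79.43
Friis cascade:
  F = 1.315 + (1.409 − 1)/0.7603 = 1.854
NF = 10 log₁₀(1.854) = 2.68 dB

2.68 dB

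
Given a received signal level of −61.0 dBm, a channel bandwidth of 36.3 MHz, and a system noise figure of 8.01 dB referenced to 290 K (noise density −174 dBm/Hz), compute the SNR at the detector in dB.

Noise floor: N = −174 + 10 log₁₀(B) + NF
10 log₁₀(3.63×10⁷) = 75.6 dB
N = −174 + 75.6 + 8.01 = −90.39 dBm
SNR = P_sig − N = −61.0 − (−90.39) = 29.39 dB → 29.4 dB

29.4 dB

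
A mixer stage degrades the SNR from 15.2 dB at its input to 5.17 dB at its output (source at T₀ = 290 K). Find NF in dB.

NF (dB) = SNR_in(dB) − SNR_out(dB) when the source is at T₀
NF = 15.2 − 5.17 = 10.03 dB

10.03 dB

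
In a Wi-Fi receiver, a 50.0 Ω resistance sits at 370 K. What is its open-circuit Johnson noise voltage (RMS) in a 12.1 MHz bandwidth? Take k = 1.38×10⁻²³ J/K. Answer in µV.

V_n = √(4kTRB)
4kTRB = 4 × 1.38×10⁻²³ × 370 × 5.00×10¹ × 1.21×10⁷ = 1.24×10⁻¹¹ V²
V_n = √(1.24×10⁻¹¹) = 3.52×10⁻⁶ V = 3.52 µV

3.52 µV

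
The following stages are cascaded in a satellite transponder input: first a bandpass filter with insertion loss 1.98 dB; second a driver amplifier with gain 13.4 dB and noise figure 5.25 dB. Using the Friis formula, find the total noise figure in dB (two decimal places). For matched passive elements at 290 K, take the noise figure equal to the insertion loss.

7.23 dB

Convert to linear (a loss of L dB is a gain of −L dB): F_i = 10^(NF_i/10), G_i = 10^(G_i,dB/10)
  Stage 1: F_1 = 10^(1.98/10) = 1.578, G_1 = 10^(−1.98/10) = 0.6339
  Stage 2: F_2 = 10^(5.25/10) = 3.350, G_2 = 10^(13.4/10) = 21.88
Friis cascade:
  F = 1.578 + (3.350 − 1)/0.6339 = 5.284
NF = 10 log₁₀(5.284) = 7.23 dB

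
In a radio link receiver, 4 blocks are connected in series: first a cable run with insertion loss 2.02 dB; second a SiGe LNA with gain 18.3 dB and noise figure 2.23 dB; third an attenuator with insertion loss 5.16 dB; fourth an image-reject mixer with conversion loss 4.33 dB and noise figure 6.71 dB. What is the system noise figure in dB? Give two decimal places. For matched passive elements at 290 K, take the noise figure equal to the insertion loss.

Convert to linear (a loss of L dB is a gain of −L dB): F_i = 10^(NF_i/10), G_i = 10^(G_i,dB/10)
  Stage 1: F_1 = 10^(2.02/10) = 1.592, G_1 = 10^(−2.02/10) = 0.6281
  Stage 2: F_2 = 10^(2.23/10) = 1.671, G_2 = 10^(18.3/10) = 67.61
  Stage 3: F_3 = 10^(5.16/10) = 3.281, G_3 = 10^(−5.16/10) = 0.3048
  Stage 4: F_4 = 10^(6.71/10) = 4.688, G_4 = 10^(−4.33/10) = 0.3690
Friis cascade:
  F = 1.592 + (1.671 − 1)/0.6281 + (3.281 − 1)/42.46 + (4.688 − 1)/12.94 = 2.999
NF = 10 log₁₀(2.999) = 4.77 dB

4.77 dB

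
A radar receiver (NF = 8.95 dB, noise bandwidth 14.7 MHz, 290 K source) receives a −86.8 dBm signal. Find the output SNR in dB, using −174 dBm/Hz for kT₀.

6.6 dB

Noise floor: N = −174 + 10 log₁₀(B) + NF
10 log₁₀(1.47×10⁷) = 71.67 dB
N = −174 + 71.67 + 8.95 = −93.38 dBm
SNR = P_sig − N = −86.8 − (−93.38) = 6.58 dB → 6.6 dB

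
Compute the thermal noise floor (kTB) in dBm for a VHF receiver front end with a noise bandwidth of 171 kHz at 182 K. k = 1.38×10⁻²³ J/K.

−123.7 dBm

P_n = kTB = 1.38×10⁻²³ × 182 × 1.71×10⁵ = 4.29×10⁻¹⁶ W
In dBm: 10 log₁₀(4.29×10⁻¹⁶ / 10⁻³) = −123.7 dBm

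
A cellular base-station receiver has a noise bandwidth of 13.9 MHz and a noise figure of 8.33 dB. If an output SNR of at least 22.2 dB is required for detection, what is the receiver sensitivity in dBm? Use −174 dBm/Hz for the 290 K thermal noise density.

−72.0 dBm

Sensitivity = −174 + 10 log₁₀(B) + NF + SNR_min
= −174 + 71.43 + 8.33 + 22.2
= −72.04 dBm → −72.0 dBm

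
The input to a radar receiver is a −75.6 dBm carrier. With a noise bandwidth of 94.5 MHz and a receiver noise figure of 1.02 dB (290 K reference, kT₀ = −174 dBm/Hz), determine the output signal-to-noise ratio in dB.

Noise floor: N = −174 + 10 log₁₀(B) + NF
10 log₁₀(9.45×10⁷) = 79.75 dB
N = −174 + 79.75 + 1.02 = −93.23 dBm
SNR = P_sig − N = −75.6 − (−93.23) = 17.63 dB → 17.6 dB

17.6 dB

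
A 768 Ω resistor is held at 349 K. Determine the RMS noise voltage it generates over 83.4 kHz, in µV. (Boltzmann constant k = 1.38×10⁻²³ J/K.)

V_n = √(4kTRB)
4kTRB = 4 × 1.38×10⁻²³ × 349 × 7.68×10² × 8.34×10⁴ = 1.23×10⁻¹² V²
V_n = √(1.23×10⁻¹²) = 1.11×10⁻⁶ V = 1.11 µV

1.11 µV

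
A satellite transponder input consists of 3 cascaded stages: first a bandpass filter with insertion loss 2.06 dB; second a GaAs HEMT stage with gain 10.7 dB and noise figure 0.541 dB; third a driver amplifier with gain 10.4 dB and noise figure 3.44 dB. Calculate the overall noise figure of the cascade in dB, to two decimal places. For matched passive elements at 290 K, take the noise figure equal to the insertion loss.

2.98 dB

Convert to linear (a loss of L dB is a gain of −L dB): F_i = 10^(NF_i/10), G_i = 10^(G_i,dB/10)
  Stage 1: F_1 = 10^(2.06/10) = 1.607, G_1 = 10^(−2.06/10) = 0.6223
  Stage 2: F_2 = 10^(0.541/10) = 1.133, G_2 = 10^(10.7/10) = 11.75
  Stage 3: F_3 = 10^(3.44/10) = 2.208, G_3 = 10^(10.4/10) = 10.96
Friis cascade:
  F = 1.607 + (1.133 − 1)/0.6223 + (2.208 − 1)/7.311 = 1.985
NF = 10 log₁₀(1.985) = 2.98 dB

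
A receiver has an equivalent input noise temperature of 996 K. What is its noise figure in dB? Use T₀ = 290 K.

6.47 dB

F = 1 + T_e/T₀ = 1 + 996/290 = 4.43448
NF = 10 log₁₀(4.43448) = 6.47 dB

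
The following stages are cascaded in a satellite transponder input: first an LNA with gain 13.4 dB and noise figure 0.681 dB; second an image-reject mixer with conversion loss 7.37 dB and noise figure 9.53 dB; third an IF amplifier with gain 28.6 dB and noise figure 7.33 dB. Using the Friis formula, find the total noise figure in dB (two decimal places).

Convert to linear (a loss of L dB is a gain of −L dB): F_i = 10^(NF_i/10), G_i = 10^(G_i,dB/10)
  Stage 1: F_1 = 10^(0.681/10) = 1.170, G_1 = 10^(13.4/10) = 21.88
  Stage 2: F_2 = 10^(9.53/10) = 8.974, G_2 = 10^(−7.37/10) = 0.1832
  Stage 3: F_3 = 10^(7.33/10) = 5.408, G_3 = 10^(28.6/10) = 724.4
Friis cascade:
  F = 1.170 + (8.974 − 1)/21.88 + (5.408 − 1)/4.009 = 2.634
NF = 10 log₁₀(2.634) = 4.21 dB

4.21 dB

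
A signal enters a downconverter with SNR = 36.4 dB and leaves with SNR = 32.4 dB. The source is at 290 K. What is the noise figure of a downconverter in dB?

NF (dB) = SNR_in(dB) − SNR_out(dB) when the source is at T₀
NF = 36.4 − 32.4 = 4.0 dB

4.0 dB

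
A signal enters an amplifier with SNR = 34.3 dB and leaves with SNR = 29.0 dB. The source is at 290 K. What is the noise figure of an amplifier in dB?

NF (dB) = SNR_in(dB) − SNR_out(dB) when the source is at T₀
NF = 34.3 − 29.0 = 5.3 dB

5.3 dB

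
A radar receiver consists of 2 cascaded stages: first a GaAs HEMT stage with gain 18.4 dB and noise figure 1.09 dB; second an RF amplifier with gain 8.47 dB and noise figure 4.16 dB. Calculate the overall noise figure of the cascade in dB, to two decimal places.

Convert to linear (a loss of L dB is a gain of −L dB): F_i = 10^(NF_i/10), G_i = 10^(G_i,dB/10)
  Stage 1: F_1 = 10^(1.09/10) = 1.285, G_1 = 10^(18.4/10) = 69.18
  Stage 2: F_2 = 10^(4.16/10) = 2.606, G_2 = 10^(8.47/10) = 7.031
Friis cascade:
  F = 1.285 + (2.606 − 1)/69.18 = 1.309
NF = 10 log₁₀(1.309) = 1.17 dB

1.17 dB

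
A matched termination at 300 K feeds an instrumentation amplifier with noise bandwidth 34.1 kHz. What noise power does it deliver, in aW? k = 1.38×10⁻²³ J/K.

141 aW

P_n = kTB = 1.38×10⁻²³ × 300 × 3.41×10⁴ = 1.41×10⁻¹⁶ W = 141 aW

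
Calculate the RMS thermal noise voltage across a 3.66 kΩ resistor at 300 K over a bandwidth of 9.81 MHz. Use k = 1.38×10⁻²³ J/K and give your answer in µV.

V_n = √(4kTRB)
4kTRB = 4 × 1.38×10⁻²³ × 300 × 3.66×10³ × 9.81×10⁶ = 5.95×10⁻¹⁰ V²
V_n = √(5.95×10⁻¹⁰) = 2.44×10⁻⁵ V = 24.4 µV

24.4 µV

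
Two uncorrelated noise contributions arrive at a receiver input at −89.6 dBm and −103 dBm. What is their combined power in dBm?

−89.4 dBm

Convert to linear, add, convert back:
P₁ = 1.10×10⁻¹² W, P₂ = 5.01×10⁻¹⁴ W
P_tot = 1.15×10⁻¹² W → 10 log₁₀(P_tot / 10⁻³) = −89.4 dBm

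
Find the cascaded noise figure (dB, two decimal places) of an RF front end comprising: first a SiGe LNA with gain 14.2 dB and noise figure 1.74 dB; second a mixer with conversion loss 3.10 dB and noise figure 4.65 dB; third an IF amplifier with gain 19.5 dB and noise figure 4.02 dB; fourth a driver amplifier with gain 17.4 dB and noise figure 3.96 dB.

Convert to linear (a loss of L dB is a gain of −L dB): F_i = 10^(NF_i/10), G_i = 10^(G_i,dB/10)
  Stage 1: F_1 = 10^(1.74/10) = 1.493, G_1 = 10^(14.2/10) = 26.30
  Stage 2: F_2 = 10^(4.65/10) = 2.917, G_2 = 10^(−3.10/10) = 0.4898
  Stage 3: F_3 = 10^(4.02/10) = 2.523, G_3 = 10^(19.5/10) = 89.13
  Stage 4: F_4 = 10^(3.96/10) = 2.489, G_4 = 10^(17.4/10) = 54.95
Friis cascade:
  F = 1.493 + (2.917 − 1)/26.30 + (2.523 − 1)/12.88 + (2.489 − 1)/1148 = 1.685
NF = 10 log₁₀(1.685) = 2.27 dB

2.27 dB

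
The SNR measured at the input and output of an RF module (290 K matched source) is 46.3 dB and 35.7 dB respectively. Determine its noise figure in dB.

10.6 dB

NF (dB) = SNR_in(dB) − SNR_out(dB) when the source is at T₀
NF = 46.3 − 35.7 = 10.6 dB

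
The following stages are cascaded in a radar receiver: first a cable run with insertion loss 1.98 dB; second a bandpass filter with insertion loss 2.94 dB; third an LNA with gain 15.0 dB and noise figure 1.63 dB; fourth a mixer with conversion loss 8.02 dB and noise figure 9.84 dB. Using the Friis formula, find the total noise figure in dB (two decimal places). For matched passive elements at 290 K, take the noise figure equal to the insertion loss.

Convert to linear (a loss of L dB is a gain of −L dB): F_i = 10^(NF_i/10), G_i = 10^(G_i,dB/10)
  Stage 1: F_1 = 10^(1.98/10) = 1.578, G_1 = 10^(−1.98/10) = 0.6339
  Stage 2: F_2 = 10^(2.94/10) = 1.968, G_2 = 10^(−2.94/10) = 0.5082
  Stage 3: F_3 = 10^(1.63/10) = 1.455, G_3 = 10^(15.0/10) = 31.62
  Stage 4: F_4 = 10^(9.84/10) = 9.638, G_4 = 10^(−8.02/10) = 0.1578
Friis cascade:
  F = 1.578 + (1.968 − 1)/0.6339 + (1.455 − 1)/0.3221 + (9.638 − 1)/10.19 = 5.367
NF = 10 log₁₀(5.367) = 7.30 dB

7.30 dB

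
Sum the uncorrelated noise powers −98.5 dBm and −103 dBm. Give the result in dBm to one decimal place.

−97.2 dBm

Convert to linear, add, convert back:
P₁ = 1.41×10⁻¹³ W, P₂ = 5.01×10⁻¹⁴ W
P_tot = 1.91×10⁻¹³ W → 10 log₁₀(P_tot / 10⁻³) = −97.2 dBm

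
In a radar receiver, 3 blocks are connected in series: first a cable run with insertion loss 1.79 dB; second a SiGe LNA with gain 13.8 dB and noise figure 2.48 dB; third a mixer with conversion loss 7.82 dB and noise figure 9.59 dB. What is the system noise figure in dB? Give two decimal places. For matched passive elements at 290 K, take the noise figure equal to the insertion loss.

Convert to linear (a loss of L dB is a gain of −L dB): F_i = 10^(NF_i/10), G_i = 10^(G_i,dB/10)
  Stage 1: F_1 = 10^(1.79/10) = 1.510, G_1 = 10^(−1.79/10) = 0.6622
  Stage 2: F_2 = 10^(2.48/10) = 1.770, G_2 = 10^(13.8/10) = 23.99
  Stage 3: F_3 = 10^(9.59/10) = 9.099, G_3 = 10^(−7.82/10) = 0.1652
Friis cascade:
  F = 1.510 + (1.770 − 1)/0.6622 + (9.099 − 1)/15.89 = 3.183
NF = 10 log₁₀(3.183) = 5.03 dB

5.03 dB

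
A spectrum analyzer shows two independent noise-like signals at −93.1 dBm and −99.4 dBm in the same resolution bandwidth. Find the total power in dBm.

Convert to linear, add, convert back:
P₁ = 4.90×10⁻¹³ W, P₂ = 1.15×10⁻¹³ W
P_tot = 6.05×10⁻¹³ W → 10 log₁₀(P_tot / 10⁻³) = −92.2 dBm

−92.2 dBm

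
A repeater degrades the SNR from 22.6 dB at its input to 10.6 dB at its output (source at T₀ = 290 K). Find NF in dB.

NF (dB) = SNR_in(dB) − SNR_out(dB) when the source is at T₀
NF = 22.6 − 10.6 = 12.0 dB

12.0 dB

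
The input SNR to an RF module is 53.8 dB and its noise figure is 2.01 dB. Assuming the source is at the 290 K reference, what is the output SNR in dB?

By definition F = SNR_in/SNR_out, so in dB: SNR_out = SNR_in − NF
SNR_out = 53.8 − 2.01 = 51.79 dB

51.79 dB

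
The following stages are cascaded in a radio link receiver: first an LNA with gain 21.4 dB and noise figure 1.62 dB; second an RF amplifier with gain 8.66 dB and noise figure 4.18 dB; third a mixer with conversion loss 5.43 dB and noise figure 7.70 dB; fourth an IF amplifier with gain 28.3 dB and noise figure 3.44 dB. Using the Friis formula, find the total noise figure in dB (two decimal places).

Convert to linear (a loss of L dB is a gain of −L dB): F_i = 10^(NF_i/10), G_i = 10^(G_i,dB/10)
  Stage 1: F_1 = 10^(1.62/10) = 1.452, G_1 = 10^(21.4/10) = 138.0
  Stage 2: F_2 = 10^(4.18/10) = 2.618, G_2 = 10^(8.66/10) = 7.345
  Stage 3: F_3 = 10^(7.70/10) = 5.888, G_3 = 10^(−5.43/10) = 0.2864
  Stage 4: F_4 = 10^(3.44/10) = 2.208, G_4 = 10^(28.3/10) = 676.1
Friis cascade:
  F = 1.452 + (2.618 − 1)/138.0 + (5.888 − 1)/1014 + (2.208 − 1)/290.4 = 1.473
NF = 10 log₁₀(1.473) = 1.68 dB

1.68 dB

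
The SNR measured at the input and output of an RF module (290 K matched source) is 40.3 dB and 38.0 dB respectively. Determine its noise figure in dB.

NF (dB) = SNR_in(dB) − SNR_out(dB) when the source is at T₀
NF = 40.3 − 38.0 = 2.3 dB

2.3 dB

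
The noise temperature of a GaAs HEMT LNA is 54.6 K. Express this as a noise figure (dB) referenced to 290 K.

F = 1 + T_e/T₀ = 1 + 54.6/290 = 1.18828
NF = 10 log₁₀(1.18828) = 0.749 dB

0.749 dB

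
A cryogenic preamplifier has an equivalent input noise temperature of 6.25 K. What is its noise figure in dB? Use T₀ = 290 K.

0.093 dB

F = 1 + T_e/T₀ = 1 + 6.25/290 = 1.02155
NF = 10 log₁₀(1.02155) = 0.093 dB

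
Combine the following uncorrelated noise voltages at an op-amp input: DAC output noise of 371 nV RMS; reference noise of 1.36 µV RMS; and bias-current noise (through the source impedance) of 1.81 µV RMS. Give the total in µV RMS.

2.29 µV

Uncorrelated sources add in power (mean-square): V_tot = √(ΣV_i²)
V_tot = √[(3.71×10⁻⁷)² + (1.36×10⁻⁶)² + (1.81×10⁻⁶)²] = 2.29×10⁻⁶ V = 2.29 µV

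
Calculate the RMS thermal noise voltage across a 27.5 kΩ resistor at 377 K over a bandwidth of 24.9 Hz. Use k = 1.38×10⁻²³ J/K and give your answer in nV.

119 nV

V_n = √(4kTRB)
4kTRB = 4 × 1.38×10⁻²³ × 377 × 2.75×10⁴ × 2.49×10¹ = 1.42×10⁻¹⁴ V²
V_n = √(1.42×10⁻¹⁴) = 1.19×10⁻⁷ V = 119 nV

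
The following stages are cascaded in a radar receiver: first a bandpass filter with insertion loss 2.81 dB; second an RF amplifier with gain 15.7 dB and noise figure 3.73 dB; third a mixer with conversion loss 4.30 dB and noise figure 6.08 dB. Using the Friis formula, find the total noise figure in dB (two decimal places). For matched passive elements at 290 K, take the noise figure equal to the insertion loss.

Convert to linear (a loss of L dB is a gain of −L dB): F_i = 10^(NF_i/10), G_i = 10^(G_i,dB/10)
  Stage 1: F_1 = 10^(2.81/10) = 1.910, G_1 = 10^(−2.81/10) = 0.5236
  Stage 2: F_2 = 10^(3.73/10) = 2.360, G_2 = 10^(15.7/10) = 37.15
  Stage 3: F_3 = 10^(6.08/10) = 4.055, G_3 = 10^(−4.30/10) = 0.3715
Friis cascade:
  F = 1.910 + (2.360 − 1)/0.5236 + (4.055 − 1)/19.45 = 4.665
NF = 10 log₁₀(4.665) = 6.69 dB

6.69 dB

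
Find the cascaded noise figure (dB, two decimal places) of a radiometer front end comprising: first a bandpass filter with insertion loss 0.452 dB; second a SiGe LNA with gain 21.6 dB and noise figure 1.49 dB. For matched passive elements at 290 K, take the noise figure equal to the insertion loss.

Convert to linear (a loss of L dB is a gain of −L dB): F_i = 10^(NF_i/10), G_i = 10^(G_i,dB/10)
  Stage 1: F_1 = 10^(0.452/10) = 1.110, G_1 = 10^(−0.452/10) = 0.9012
  Stage 2: F_2 = 10^(1.49/10) = 1.409, G_2 = 10^(21.6/10) = 144.5
Friis cascade:
  F = 1.110 + (1.409 − 1)/0.9012 = 1.564
NF = 10 log₁₀(1.564) = 1.94 dB

1.94 dB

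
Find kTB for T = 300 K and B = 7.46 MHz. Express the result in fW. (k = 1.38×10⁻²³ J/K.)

P_n = kTB = 1.38×10⁻²³ × 300 × 7.46×10⁶ = 3.09×10⁻¹⁴ W = 30.9 fW

30.9 fW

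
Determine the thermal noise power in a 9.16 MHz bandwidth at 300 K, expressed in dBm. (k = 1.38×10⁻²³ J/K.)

P_n = kTB = 1.38×10⁻²³ × 300 × 9.16×10⁶ = 3.79×10⁻¹⁴ W
In dBm: 10 log₁₀(3.79×10⁻¹⁴ / 10⁻³) = −104.2 dBm

−104.2 dBm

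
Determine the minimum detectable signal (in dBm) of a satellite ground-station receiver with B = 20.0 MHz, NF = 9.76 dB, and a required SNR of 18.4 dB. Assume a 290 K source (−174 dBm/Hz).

Sensitivity = −174 + 10 log₁₀(B) + NF + SNR_min
= −174 + 73.01 + 9.76 + 18.4
= −72.83 dBm → −72.8 dBm

−72.8 dBm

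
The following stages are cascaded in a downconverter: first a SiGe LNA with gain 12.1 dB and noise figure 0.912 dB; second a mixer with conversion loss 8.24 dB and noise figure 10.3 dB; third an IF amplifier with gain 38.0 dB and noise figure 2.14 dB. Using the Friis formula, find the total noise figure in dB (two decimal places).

3.21 dB

Convert to linear (a loss of L dB is a gain of −L dB): F_i = 10^(NF_i/10), G_i = 10^(G_i,dB/10)
  Stage 1: F_1 = 10^(0.912/10) = 1.234, G_1 = 10^(12.1/10) = 16.22
  Stage 2: F_2 = 10^(10.3/10) = 10.72, G_2 = 10^(−8.24/10) = 0.1500
  Stage 3: F_3 = 10^(2.14/10) = 1.637, G_3 = 10^(38.0/10) = 6310
Friis cascade:
  F = 1.234 + (10.72 − 1)/16.22 + (1.637 − 1)/2.432 = 2.095
NF = 10 log₁₀(2.095) = 3.21 dB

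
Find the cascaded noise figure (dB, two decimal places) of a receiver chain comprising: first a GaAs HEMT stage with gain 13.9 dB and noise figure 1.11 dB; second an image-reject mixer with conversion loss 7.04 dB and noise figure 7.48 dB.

Convert to linear (a loss of L dB is a gain of −L dB): F_i = 10^(NF_i/10), G_i = 10^(G_i,dB/10)
  Stage 1: F_1 = 10^(1.11/10) = 1.291, G_1 = 10^(13.9/10) = 24.55
  Stage 2: F_2 = 10^(7.48/10) = 5.598, G_2 = 10^(−7.04/10) = 0.1977
Friis cascade:
  F = 1.291 + (5.598 − 1)/24.55 = 1.479
NF = 10 log₁₀(1.479) = 1.70 dB

1.70 dB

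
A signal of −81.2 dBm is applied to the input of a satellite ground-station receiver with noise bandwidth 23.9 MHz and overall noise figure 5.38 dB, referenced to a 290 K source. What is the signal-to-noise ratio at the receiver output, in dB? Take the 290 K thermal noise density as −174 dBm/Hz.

Noise floor: N = −174 + 10 log₁₀(B) + NF
10 log₁₀(2.39×10⁷) = 73.78 dB
N = −174 + 73.78 + 5.38 = −94.84 dBm
SNR = P_sig − N = −81.2 − (−94.84) = 13.64 dB → 13.6 dB

13.6 dB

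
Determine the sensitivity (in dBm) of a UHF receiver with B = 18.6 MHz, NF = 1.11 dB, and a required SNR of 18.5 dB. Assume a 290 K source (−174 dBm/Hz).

Sensitivity = −174 + 10 log₁₀(B) + NF + SNR_min
= −174 + 72.7 + 1.11 + 18.5
= −81.69 dBm → −81.7 dBm

−81.7 dBm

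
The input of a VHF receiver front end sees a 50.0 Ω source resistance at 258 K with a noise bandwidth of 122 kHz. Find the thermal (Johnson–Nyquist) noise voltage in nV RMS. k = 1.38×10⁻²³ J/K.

295 nV

V_n = √(4kTRB)
4kTRB = 4 × 1.38×10⁻²³ × 258 × 5.00×10¹ × 1.22×10⁵ = 8.69×10⁻¹⁴ V²
V_n = √(8.69×10⁻¹⁴) = 2.95×10⁻⁷ V = 295 nV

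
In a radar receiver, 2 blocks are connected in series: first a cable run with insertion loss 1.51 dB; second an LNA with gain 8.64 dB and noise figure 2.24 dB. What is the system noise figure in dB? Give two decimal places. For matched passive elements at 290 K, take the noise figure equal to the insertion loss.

Convert to linear (a loss of L dB is a gain of −L dB): F_i = 10^(NF_i/10), G_i = 10^(G_i,dB/10)
  Stage 1: F_1 = 10^(1.51/10) = 1.416, G_1 = 10^(−1.51/10) = 0.7063
  Stage 2: F_2 = 10^(2.24/10) = 1.675, G_2 = 10^(8.64/10) = 7.311
Friis cascade:
  F = 1.416 + (1.675 − 1)/0.7063 = 2.371
NF = 10 log₁₀(2.371) = 3.75 dB

3.75 dB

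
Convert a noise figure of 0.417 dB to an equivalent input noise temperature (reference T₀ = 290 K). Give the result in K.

29.2 K

F = 10^(0.417/10) = 1.10078
T_e = (F − 1)·T₀ = (1.10078 − 1) × 290 = 29.2 K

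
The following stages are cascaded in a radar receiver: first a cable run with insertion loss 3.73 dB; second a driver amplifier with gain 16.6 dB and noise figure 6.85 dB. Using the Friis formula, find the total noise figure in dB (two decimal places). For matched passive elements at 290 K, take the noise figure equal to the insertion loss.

Convert to linear (a loss of L dB is a gain of −L dB): F_i = 10^(NF_i/10), G_i = 10^(G_i,dB/10)
  Stage 1: F_1 = 10^(3.73/10) = 2.360, G_1 = 10^(−3.73/10) = 0.4236
  Stage 2: F_2 = 10^(6.85/10) = 4.842, G_2 = 10^(16.6/10) = 45.71
Friis cascade:
  F = 2.360 + (4.842 − 1)/0.4236 = 11.43
NF = 10 log₁₀(11.43) = 10.58 dB

10.58 dB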